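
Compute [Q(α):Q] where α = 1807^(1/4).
[Q(α):Q] = 4

α is a root of x^4 - 1807. By Eisenstein's criterion at the prime p = 13 (which divides the constant term 1807 but p^2 = 169 does not, since 1807 is squarefree), x^4 - 1807 is irreducible over Q. Hence [Q(α):Q] = 4.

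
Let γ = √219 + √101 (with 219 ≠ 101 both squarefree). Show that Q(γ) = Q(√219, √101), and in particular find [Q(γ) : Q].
[Q(γ) : Q] = 4 (equivalently, Q(γ) = Q(√219, √101))

Obviously Q(γ) ⊆ Q(√219, √101), and [Q(√219, √101):Q] = 4 (since 219, 101 are distinct squarefree integers > 1 with 22119 not a perfect square). To show equality we compute the minimal polynomial of γ. From γ = √219 + √101: γ^2 = 219 + 2√(22119) + 101 = 320 + 2√(22119), so γ^2 - 320 = 2√(22119); squaring, (γ^2 - 320)^2 = 4·22119, i.e. γ^4 - 640γ^2 + 102400 - 88476 = 0, i.e. γ^4 - 640γ^2 + 13924 = 0. So γ is a root of x^4 - 640x^2 + 13924. This polynomial is irreducible over Q: it has no rational root (each ±√219 ± √101 is irrational), and any factorization into two quadratics over Q would force √(22119) ∈ Q (pairing opposite roots) or √219, √101 ∈ Q (other pairings), all impossible. Hence [Q(γ):Q] = 4 = [Q(√219, √101):Q], so Q(γ) = Q(√219, √101).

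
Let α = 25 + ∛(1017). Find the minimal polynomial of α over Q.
m_α(x) = x^3 - 75x^2 + 1875x - 16642

Set β = α - 25 = ∛(1017), so β^3 = 1017. Then (α - 25)^3 - 1017 = 0, i.e. α is a root of g(x) = (x - 25)^3 - 1017 = x^3 - 75x^2 + 1875x - 16642. Since g(x) = h(x - 25) where h(x) = x^3 - 1017, and h is irreducible over Q (because 1017 is not a perfect cube, so h has no rational root, and a monic cubic with no rational root is irreducible), g is also irreducible (irreducibility is preserved under the substitution x → x - 25). Hence m_α(x) = x^3 - 75x^2 + 1875x - 16642.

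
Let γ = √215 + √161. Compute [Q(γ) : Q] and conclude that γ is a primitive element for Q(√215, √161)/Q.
[Q(γ) : Q] = 4 (equivalently, Q(γ) = Q(√215, √161))

Obviously Q(γ) ⊆ Q(√215, √161), and [Q(√215, √161):Q] = 4 (since 215, 161 are distinct squarefree integers > 1 with 34615 not a perfect square). To show equality we compute the minimal polynomial of γ. From γ = √215 + √161: γ^2 = 215 + 2√(34615) + 161 = 376 + 2√(34615), so γ^2 - 376 = 2√(34615); squaring, (γ^2 - 376)^2 = 4·34615, i.e. γ^4 - 752γ^2 + 141376 - 138460 = 0, i.e. γ^4 - 752γ^2 + 2916 = 0. So γ is a root of x^4 - 752x^2 + 2916. This polynomial is irreducible over Q: it has no rational root (each ±√215 ± √161 is irrational), and any factorization into two quadratics over Q would force √(34615) ∈ Q (pairing opposite roots) or √215, √161 ∈ Q (other pairings), all impossible. Hence [Q(γ):Q] = 4 = [Q(√215, √161):Q], so Q(γ) = Q(√215, √161).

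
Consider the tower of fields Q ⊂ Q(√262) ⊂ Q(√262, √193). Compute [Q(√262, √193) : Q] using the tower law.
[Q(√262, √193) : Q] = 4

[Q(√262):Q] = 2 (min poly x^2 - 262, irreducible since 262 is squarefree > 1). For the top step, suppose √193 ∈ Q(√262), say √193 = c + d√262 with c, d ∈ Q. Squaring: 193 = c^2 + 262d^2 + 2cd√262. Since √262 ∉ Q this forces 2cd = 0. If d = 0 then √193 = c ∈ Q, contradicting 193 squarefree > 1. If c = 0 then 193 = 262d^2, so 262·193 = (262d)^2 is a perfect square in Q — but 262·193 = 50566 is not a perfect square (since 262 and 193 are distinct squarefree integers). Contradiction. Hence √193 ∉ Q(√262), so x^2 - 193 stays irreducible over Q(√262) and [Q(√262, √193) : Q(√262)] = 2. By the tower law, [Q(√262, √193) : Q] = 2 · 2 = 4.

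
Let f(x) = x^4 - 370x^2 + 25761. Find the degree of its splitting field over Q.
[K : Q] = 4

Solving the quadratic in x^2: x^2 = (370 ± √(370^2 - 4·25761))/2 = (370 ± √33856)/2 = (370 ± 184)/2, giving x^2 = 93 or x^2 = 277. So f(x) = (x^2 - 93)(x^2 - 277) and the roots of f are ±√93, ±√277. Hence the splitting field is K = Q(√93, √277). Since 93 and 277 are distinct squarefree integers > 1, their product 25761 is not a perfect square, so √277 ∉ Q(√93). By the tower law [K:Q] = [Q(√93,√277):Q(√93)] · [Q(√93):Q] = 2 · 2 = 4.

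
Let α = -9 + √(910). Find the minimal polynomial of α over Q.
m_α(x) = x^2 + 18x - 829

From α + 9 = √(910), squaring gives (α + 9)^2 = 910, i.e. α^2 + 18α + 81 = 910, so α^2 + 18α - 829 = 0. The discriminant of x^2 + 18x - 829 is (18)^2 - 4·(-829) = 324 + 3316 = 3640, and 4·(910) is not a perfect square in Q since 910 is squarefree and ≠ 1. Hence x^2 + 18x - 829 is irreducible over Q and is the minimal polynomial of α.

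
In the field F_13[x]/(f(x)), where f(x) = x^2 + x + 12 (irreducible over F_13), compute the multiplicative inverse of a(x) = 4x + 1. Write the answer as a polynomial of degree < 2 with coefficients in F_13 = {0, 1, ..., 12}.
a(x)^(-1) ≡ 5x + 7 (mod f(x))

Since f is irreducible over F_13, F_13[x]/(f) is a field and a(x) ≠ 0 has an inverse. Apply the extended Euclidean algorithm to f(x) and a(x) in F_13[x]: f(x) = (10x + 1)·a(x) + (11). The last nonzero remainder is the constant 11 = gcd(f, a) in F_13. Back-substituting through the division chain expresses 11 = s(x)·a(x) + t(x)·f(x) with s(x) ≡ 3x + 12 (mod f), so (3x + 12)·a(x) ≡ 11 (mod f). Multiplying by 11^(-1) ≡ 6 in F_13 gives a(x)^(-1) ≡ 6·(3x + 12) ≡ 5x + 7 (mod f). Check: (4x + 1)·(5x + 7) = 7x^2 + 7x + 7 ≡ 1 (mod x^2 + x + 12).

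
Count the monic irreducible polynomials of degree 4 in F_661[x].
There are 47724880830 monic irreducible polynomials of degree 4 over F_661

Each element of F_{661^4} that lies in no proper subfield is a root of exactly one monic irreducible of degree 4 over F_661, and each such polynomial has 4 distinct roots in F_{661^4}. By Möbius inversion the count is N_661(4) = (1/4) Σ_{d|4} μ(4/d) · 661^d = (1/4)(μ(4)·661^1 + μ(2)·661^2 + μ(1)·661^4) = 190899523320/4 = 47724880830.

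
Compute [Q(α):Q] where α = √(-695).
[Q(α):Q] = 2

[Q(α):Q] equals the degree of the minimal polynomial of α. Here α^2 = -695 and x^2 + 695 is irreducible (d = -695 is squarefree, ≠ 1, hence not a square), so deg(m_α) = 2. Thus [Q(α):Q] = 2.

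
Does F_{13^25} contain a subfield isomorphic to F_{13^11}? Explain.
No: F_{13^11} is not a subfield of F_{13^25}

F_{p^m} embeds in F_{p^n} iff m | n. Here 11 ∤ 25 (since 25 = 2·11 + 3 with remainder 3 ≠ 0), so F_{13^11} is not a subfield of F_{13^25}. Equivalently: if it were, the tower law would give 11 = [F_{13^11}:F_13] dividing [F_{13^25}:F_13] = 25, contradiction.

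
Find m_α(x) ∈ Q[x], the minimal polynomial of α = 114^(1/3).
m_α(x) = x^3 - 114

α satisfies α^3 = 114, so x^3 - 114 annihilates α. By the rational root test, a rational root p/q (in lowest terms) of x^3 - 114 would satisfy p^3 = 114 q^3, forcing q = 1 and p^3 = 114; but 114 is not a perfect cube, contradiction. A monic cubic over Q with no rational root is irreducible (any nontrivial factorization would include a linear factor). Hence x^3 - 114 is the minimal polynomial of α, and in particular [Q(α):Q] = 3.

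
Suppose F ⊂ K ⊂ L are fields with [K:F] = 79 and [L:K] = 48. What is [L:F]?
[L:F] = 3792

The tower law says that for any tower of field extensions F ⊂ K ⊂ L with finite degrees, [L:F] = [L:K] · [K:F]. Here this gives [L:F] = 48 · 79 = 3792.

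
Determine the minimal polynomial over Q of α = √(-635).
m_α(x) = x^2 + 635

α satisfies α^2 + 635 = 0, so x^2 + 635 annihilates α. Since d = -635 is squarefree and ≠ 1, it is not a perfect square in Q, so x^2 + 635 has no rational root and is therefore irreducible over Q (a degree-2 polynomial over a field is irreducible iff it has no root). Hence m_α(x) = x^2 + 635.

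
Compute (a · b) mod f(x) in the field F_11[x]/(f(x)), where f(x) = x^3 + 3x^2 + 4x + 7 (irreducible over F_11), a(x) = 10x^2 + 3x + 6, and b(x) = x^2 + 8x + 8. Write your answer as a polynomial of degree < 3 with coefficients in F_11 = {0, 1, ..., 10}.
a · b ≡ 10x^2 + 10x + 7 (mod f(x))

Multiply in F_11[x]: a(x)·b(x) = (10x^2 + 3x + 6)·(x^2 + 8x + 8) = 10x^4 + 6x^3 + 6x + 4. This has degree ≥ 3, so divide by f(x) over F_11: 10x^4 + 6x^3 + 6x + 4 = (10x + 9)·(x^3 + 3x^2 + 4x + 7) + (10x^2 + 10x + 7). Hence a·b ≡ 10x^2 + 10x + 7 (mod f). (F_11[x]/(f) is a field with 11^3 = 1331 elements since f is irreducible of degree 3.)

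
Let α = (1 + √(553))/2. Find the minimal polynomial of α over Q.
m_α(x) = x^2 - x - 138

From 2α - 1 = √(553), squaring gives (2α - 1)^2 = 553, i.e. 4α^2 - 4α + 1 = 553, so α^2 - α + (1 - 553)/4 = 0. Since 553 ≡ 1 (mod 4), (1 - 553)/4 = -138 ∈ Z. The polynomial x^2 - x - 138 has discriminant 1 - 4·(-138) = 553, which is not a perfect square in Q (d = 553 is squarefree and ≠ 1), so x^2 - x - 138 is irreducible over Q. It is the minimal polynomial of α.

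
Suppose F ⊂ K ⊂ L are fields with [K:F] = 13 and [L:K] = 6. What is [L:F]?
[L:F] = 78

The tower law says that for any tower of field extensions F ⊂ K ⊂ L with finite degrees, [L:F] = [L:K] · [K:F]. Here this gives [L:F] = 6 · 13 = 78.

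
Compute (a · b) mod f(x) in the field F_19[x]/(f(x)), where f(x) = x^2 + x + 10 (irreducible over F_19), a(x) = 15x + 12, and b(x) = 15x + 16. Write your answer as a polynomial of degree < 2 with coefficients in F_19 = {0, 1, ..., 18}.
a · b ≡ 5x + 13 (mod f(x))

Multiply in F_19[x]: a(x)·b(x) = (15x + 12)·(15x + 16) = 16x^2 + 2x + 2. This has degree ≥ 2, so divide by f(x) over F_19: 16x^2 + 2x + 2 = (16)·(x^2 + x + 10) + (5x + 13). Hence a·b ≡ 5x + 13 (mod f). (F_19[x]/(f) is a field with 19^2 = 361 elements since f is irreducible of degree 2.)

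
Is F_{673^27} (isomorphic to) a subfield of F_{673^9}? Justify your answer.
No: F_{673^27} is not a subfield of F_{673^9}

F_{p^m} embeds in F_{p^n} iff m | n. Here 27 ∤ 9 (since 9 = 0·27 + 9 with remainder 9 ≠ 0), so F_{673^27} is not a subfield of F_{673^9}. Equivalently: if it were, the tower law would give 27 = [F_{673^27}:F_673] dividing [F_{673^9}:F_673] = 9, contradiction.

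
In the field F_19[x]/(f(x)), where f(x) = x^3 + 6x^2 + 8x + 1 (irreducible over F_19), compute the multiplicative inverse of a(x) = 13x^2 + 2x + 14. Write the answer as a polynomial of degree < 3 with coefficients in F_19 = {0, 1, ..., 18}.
a(x)^(-1) ≡ 4x^2 + 4x + 16 (mod f(x))

Since f is irreducible over F_19, F_19[x]/(f) is a field and a(x) ≠ 0 has an inverse. Apply the extended Euclidean algorithm to f(x) and a(x) in F_19[x]: f(x) = (3x)·a(x) + (4x + 1);  a(x) = (8x + 8)·(4x + 1) + (6). The last nonzero remainder is the constant 6 = gcd(f, a) in F_19. Back-substituting through the division chain expresses 6 = s(x)·a(x) + t(x)·f(x) with s(x) ≡ 5x^2 + 5x + 1 (mod f), so (5x^2 + 5x + 1)·a(x) ≡ 6 (mod f). Multiplying by 6^(-1) ≡ 16 in F_19 gives a(x)^(-1) ≡ 16·(5x^2 + 5x + 1) ≡ 4x^2 + 4x + 16 (mod f). Check: (13x^2 + 2x + 14)·(4x^2 + 4x + 16) = 14x^4 + 3x^3 + 6x^2 + 12x + 15 ≡ 1 (mod x^3 + 6x^2 + 8x + 1).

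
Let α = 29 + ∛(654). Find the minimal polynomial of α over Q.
m_α(x) = x^3 - 87x^2 + 2523x - 25043

Set β = α - 29 = ∛(654), so β^3 = 654. Then (α - 29)^3 - 654 = 0, i.e. α is a root of g(x) = (x - 29)^3 - 654 = x^3 - 87x^2 + 2523x - 25043. Since g(x) = h(x - 29) where h(x) = x^3 - 654, and h is irreducible over Q (because 654 is not a perfect cube, so h has no rational root, and a monic cubic with no rational root is irreducible), g is also irreducible (irreducibility is preserved under the substitution x → x - 29). Hence m_α(x) = x^3 - 87x^2 + 2523x - 25043.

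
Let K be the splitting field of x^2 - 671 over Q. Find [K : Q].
[K : Q] = 2

f(x) = x^2 - 671 factors as (x - √671)(x + √671). The splitting field is K = Q(√671). Since 671 is squarefree and > 1, it is not a perfect square, so x^2 - 671 is irreducible over Q and [Q(√671) : Q] = 2. Hence [K : Q] = 2.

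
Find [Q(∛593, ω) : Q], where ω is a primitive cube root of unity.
[Q(∛593, ω) : Q] = 6

[Q(∛593):Q] = 3 (min poly x^3 - 593, irreducible since 593 is not a perfect cube). [Q(ω):Q] = 2 (min poly x^2 + x + 1). Since Q(∛593) ⊂ R and ω ∉ R, we have ω ∉ Q(∛593), so x^2 + x + 1 remains irreducible over Q(∛593) and [Q(∛593, ω) : Q(∛593)] = 2. By the tower law, [Q(∛593, ω) : Q] = 3 · 2 = 6. (In fact Q(∛593, ω) is the splitting field of x^3 - 593 over Q.)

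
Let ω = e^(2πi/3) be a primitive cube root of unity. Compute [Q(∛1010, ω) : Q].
[Q(∛1010, ω) : Q] = 6

[Q(∛1010):Q] = 3 (min poly x^3 - 1010, irreducible since 1010 is not a perfect cube). [Q(ω):Q] = 2 (min poly x^2 + x + 1). Since Q(∛1010) ⊂ R and ω ∉ R, we have ω ∉ Q(∛1010), so x^2 + x + 1 remains irreducible over Q(∛1010) and [Q(∛1010, ω) : Q(∛1010)] = 2. By the tower law, [Q(∛1010, ω) : Q] = 3 · 2 = 6. (In fact Q(∛1010, ω) is the splitting field of x^3 - 1010 over Q.)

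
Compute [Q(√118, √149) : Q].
[Q(√118, √149) : Q] = 4

[Q(√118):Q] = 2 (min poly x^2 - 118, irreducible since 118 is squarefree > 1). For the top step, suppose √149 ∈ Q(√118), say √149 = c + d√118 with c, d ∈ Q. Squaring: 149 = c^2 + 118d^2 + 2cd√118. Since √118 ∉ Q this forces 2cd = 0. If d = 0 then √149 = c ∈ Q, contradicting 149 squarefree > 1. If c = 0 then 149 = 118d^2, so 118·149 = (118d)^2 is a perfect square in Q — but 118·149 = 17582 is not a perfect square (since 118 and 149 are distinct squarefree integers). Contradiction. Hence √149 ∉ Q(√118), so x^2 - 149 stays irreducible over Q(√118) and [Q(√118, √149) : Q(√118)] = 2. By the tower law, [Q(√118, √149) : Q] = 2 · 2 = 4.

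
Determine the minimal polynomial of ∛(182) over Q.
m_α(x) = x^3 - 182

α satisfies α^3 = 182, so x^3 - 182 annihilates α. By the rational root test, a rational root p/q (in lowest terms) of x^3 - 182 would satisfy p^3 = 182 q^3, forcing q = 1 and p^3 = 182; but 182 is not a perfect cube, contradiction. A monic cubic over Q with no rational root is irreducible (any nontrivial factorization would include a linear factor). Hence x^3 - 182 is the minimal polynomial of α, and in particular [Q(α):Q] = 3.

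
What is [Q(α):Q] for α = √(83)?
[Q(α):Q] = 2

[Q(α):Q] equals the degree of the minimal polynomial of α. Here α^2 = 83 and x^2 - 83 is irreducible (d = 83 is squarefree, ≠ 1, hence not a square), so deg(m_α) = 2. Thus [Q(α):Q] = 2.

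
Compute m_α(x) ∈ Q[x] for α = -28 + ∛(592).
m_α(x) = x^3 + 84x^2 + 2352x + 21360

Set β = α + 28 = ∛(592), so β^3 = 592. Then (α + 28)^3 - 592 = 0, i.e. α is a root of g(x) = (x + 28)^3 - 592 = x^3 + 84x^2 + 2352x + 21360. Since g(x) = h(x + 28) where h(x) = x^3 - 592, and h is irreducible over Q (because 592 is not a perfect cube, so h has no rational root, and a monic cubic with no rational root is irreducible), g is also irreducible (irreducibility is preserved under the substitution x → x + 28). Hence m_α(x) = x^3 + 84x^2 + 2352x + 21360.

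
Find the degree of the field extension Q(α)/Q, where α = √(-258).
[Q(α):Q] = 2

[Q(α):Q] equals the degree of the minimal polynomial of α. Here α^2 = -258 and x^2 + 258 is irreducible (d = -258 is squarefree, ≠ 1, hence not a square), so deg(m_α) = 2. Thus [Q(α):Q] = 2.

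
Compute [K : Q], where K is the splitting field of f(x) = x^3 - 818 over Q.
[K : Q] = 6

The roots of x^3 - 818 are ∛818, ω∛818, ω^2∛818 where ω = e^(2πi/3) is a primitive cube root of unity, so K = Q(∛818, ω). Now [Q(∛818):Q] = 3 (since 818 is not a perfect cube, x^3 - 818 is irreducible) and [Q(ω):Q] = 2. Both 2 and 3 divide [K:Q], and [K:Q] ≤ 3·2 = 6, so [K:Q] = 6. (Equivalently: Q(∛818) ⊂ R but ω ∉ R, so [K : Q(∛818)] = 2.)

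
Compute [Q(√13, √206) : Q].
[Q(√13, √206) : Q] = 4

[Q(√13):Q] = 2 (min poly x^2 - 13, irreducible since 13 is squarefree > 1). For the top step, suppose √206 ∈ Q(√13), say √206 = c + d√13 with c, d ∈ Q. Squaring: 206 = c^2 + 13d^2 + 2cd√13. Since √13 ∉ Q this forces 2cd = 0. If d = 0 then √206 = c ∈ Q, contradicting 206 squarefree > 1. If c = 0 then 206 = 13d^2, so 13·206 = (13d)^2 is a perfect square in Q — but 13·206 = 2678 is not a perfect square (since 13 and 206 are distinct squarefree integers). Contradiction. Hence √206 ∉ Q(√13), so x^2 - 206 stays irreducible over Q(√13) and [Q(√13, √206) : Q(√13)] = 2. By the tower law, [Q(√13, √206) : Q] = 2 · 2 = 4.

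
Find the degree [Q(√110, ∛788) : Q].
[Q(√110, ∛788) : Q] = 6

Let L = Q(√110, ∛788). Since Q(√110) ⊂ L and [Q(√110):Q] = 2, the tower law gives 2 | [L:Q]. Likewise Q(∛788) ⊂ L with [Q(∛788):Q] = 3 (because 788 is not a perfect cube), so 3 | [L:Q]. As gcd(2,3) = 1, [L:Q] is divisible by 6. Conversely L is generated over Q by √110 and ∛788, so [L:Q] ≤ 2·3 = 6. Therefore [Q(√110, ∛788) : Q] = 6.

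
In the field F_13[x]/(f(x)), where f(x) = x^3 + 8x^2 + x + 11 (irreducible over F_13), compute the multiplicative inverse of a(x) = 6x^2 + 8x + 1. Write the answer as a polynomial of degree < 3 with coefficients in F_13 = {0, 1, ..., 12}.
a(x)^(-1) ≡ 12x^2 + 7x + 6 (mod f(x))

Since f is irreducible over F_13, F_13[x]/(f) is a field and a(x) ≠ 0 has an inverse. Apply the extended Euclidean algorithm to f(x) and a(x) in F_13[x]: f(x) = (11x + 4)·a(x) + (10x + 7);  a(x) = (11x + 10)·(10x + 7) + (9). The last nonzero remainder is the constant 9 = gcd(f, a) in F_13. Back-substituting through the division chain expresses 9 = s(x)·a(x) + t(x)·f(x) with s(x) ≡ 4x^2 + 11x + 2 (mod f), so (4x^2 + 11x + 2)·a(x) ≡ 9 (mod f). Multiplying by 9^(-1) ≡ 3 in F_13 gives a(x)^(-1) ≡ 3·(4x^2 + 11x + 2) ≡ 12x^2 + 7x + 6 (mod f). Check: (6x^2 + 8x + 1)·(12x^2 + 7x + 6) = 7x^4 + 8x^3 + 3x + 6 ≡ 1 (mod x^3 + 8x^2 + x + 11).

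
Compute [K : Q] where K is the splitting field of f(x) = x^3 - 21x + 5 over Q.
[K : Q] = 6

By the rational root test, any rational root of the monic integer polynomial f(x) = x^3 - 21x + 5 must be an integer dividing the constant term 5, i.e. one of ±{1, 5}. Evaluating: f(1) = -15, f(-1) = 25, f(5) = 25, f(-5) = -15; none is 0, so f has no rational root and is therefore irreducible over Q (a cubic with no linear factor over a field is irreducible). For an irreducible cubic, the Galois group is A_3 or S_3 according as the discriminant disc(f) = -4a^3 - 27b^2 = -4·(-21)^3 - 27·(5)^2 = 36369 is or is not a square in Q. Here disc(f) = 36369 is not a perfect square in Q, so the Galois group of f over Q is not contained in A_3 and must be all of S_3. The splitting field has degree |S_3| = 6 over Q, so [K : Q] = 6.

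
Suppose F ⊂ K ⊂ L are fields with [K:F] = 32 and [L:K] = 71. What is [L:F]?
[L:F] = 2272

The tower law says that for any tower of field extensions F ⊂ K ⊂ L with finite degrees, [L:F] = [L:K] · [K:F]. Here this gives [L:F] = 71 · 32 = 2272.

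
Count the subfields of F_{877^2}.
F_{877^2} has 2 subfields

The subfields of F_{p^n} are exactly the fields F_{p^d} for d | n (each is the fixed field of the unique index-d subgroup of Gal(F_{p^n}/F_p) ≅ Z/nZ). The divisors of n = 2 are {1, 2}, giving 2 subfields: F_{877^1}, F_{877^2}.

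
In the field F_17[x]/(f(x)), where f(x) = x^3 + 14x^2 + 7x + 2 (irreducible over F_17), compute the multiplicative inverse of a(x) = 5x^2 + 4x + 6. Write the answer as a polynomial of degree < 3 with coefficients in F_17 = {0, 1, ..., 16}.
a(x)^(-1) ≡ 15x + 11 (mod f(x))

Since f is irreducible over F_17, F_17[x]/(f) is a field and a(x) ≠ 0 has an inverse. Apply the extended Euclidean algorithm to f(x) and a(x) in F_17[x]: f(x) = (7x + 4)·a(x) + (12). The last nonzero remainder is the constant 12 = gcd(f, a) in F_17. Back-substituting through the division chain expresses 12 = s(x)·a(x) + t(x)·f(x) with s(x) ≡ 10x + 13 (mod f), so (10x + 13)·a(x) ≡ 12 (mod f). Multiplying by 12^(-1) ≡ 10 in F_17 gives a(x)^(-1) ≡ 10·(10x + 13) ≡ 15x + 11 (mod f). Check: (5x^2 + 4x + 6)·(15x + 11) = 7x^3 + 13x^2 + 15x + 15 ≡ 1 (mod x^3 + 14x^2 + 7x + 2).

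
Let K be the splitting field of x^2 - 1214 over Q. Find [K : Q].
[K : Q] = 2

f(x) = x^2 - 1214 factors as (x - √1214)(x + √1214). The splitting field is K = Q(√1214). Since 1214 is squarefree and > 1, it is not a perfect square, so x^2 - 1214 is irreducible over Q and [Q(√1214) : Q] = 2. Hence [K : Q] = 2.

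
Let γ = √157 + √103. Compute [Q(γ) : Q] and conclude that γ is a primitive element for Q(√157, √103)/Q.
[Q(γ) : Q] = 4 (equivalently, Q(γ) = Q(√157, √103))

Obviously Q(γ) ⊆ Q(√157, √103), and [Q(√157, √103):Q] = 4 (since 157, 103 are distinct squarefree integers > 1 with 16171 not a perfect square). To show equality we compute the minimal polynomial of γ. From γ = √157 + √103: γ^2 = 157 + 2√(16171) + 103 = 260 + 2√(16171), so γ^2 - 260 = 2√(16171); squaring, (γ^2 - 260)^2 = 4·16171, i.e. γ^4 - 520γ^2 + 67600 - 64684 = 0, i.e. γ^4 - 520γ^2 + 2916 = 0. So γ is a root of x^4 - 520x^2 + 2916. This polynomial is irreducible over Q: it has no rational root (each ±√157 ± √103 is irrational), and any factorization into two quadratics over Q would force √(16171) ∈ Q (pairing opposite roots) or √157, √103 ∈ Q (other pairings), all impossible. Hence [Q(γ):Q] = 4 = [Q(√157, √103):Q], so Q(γ) = Q(√157, √103).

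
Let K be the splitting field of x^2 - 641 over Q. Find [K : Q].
[K : Q] = 2

f(x) = x^2 - 641 factors as (x - √641)(x + √641). The splitting field is K = Q(√641). Since 641 is squarefree and > 1, it is not a perfect square, so x^2 - 641 is irreducible over Q and [Q(√641) : Q] = 2. Hence [K : Q] = 2.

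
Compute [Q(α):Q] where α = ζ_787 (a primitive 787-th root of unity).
[Q(α):Q] = 786

The minimal polynomial of ζ_787 over Q is the 787-th cyclotomic polynomial Φ_787(x), which is irreducible over Q and has degree φ(787) = 786. Hence [Q(α):Q] = φ(787) = 786.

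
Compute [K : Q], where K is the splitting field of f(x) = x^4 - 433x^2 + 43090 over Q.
[K : Q] = 4

Solving the quadratic in x^2: x^2 = (433 ± √(433^2 - 4·43090))/2 = (433 ± √15129)/2 = (433 ± 123)/2, giving x^2 = 155 or x^2 = 278. So f(x) = (x^2 - 155)(x^2 - 278) and the roots of f are ±√155, ±√278. Hence the splitting field is K = Q(√155, √278). Since 155 and 278 are distinct squarefree integers > 1, their product 43090 is not a perfect square, so √278 ∉ Q(√155). By the tower law [K:Q] = [Q(√155,√278):Q(√155)] · [Q(√155):Q] = 2 · 2 = 4.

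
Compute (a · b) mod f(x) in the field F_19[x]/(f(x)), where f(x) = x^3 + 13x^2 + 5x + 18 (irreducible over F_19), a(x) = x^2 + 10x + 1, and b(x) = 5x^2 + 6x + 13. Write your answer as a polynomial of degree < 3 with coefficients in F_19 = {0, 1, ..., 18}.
a · b ≡ 18x^2 + 15x + 4 (mod f(x))

Multiply in F_19[x]: a(x)·b(x) = (x^2 + 10x + 1)·(5x^2 + 6x + 13) = 5x^4 + 18x^3 + 2x^2 + 3x + 13. This has degree ≥ 3, so divide by f(x) over F_19: 5x^4 + 18x^3 + 2x^2 + 3x + 13 = (5x + 10)·(x^3 + 13x^2 + 5x + 18) + (18x^2 + 15x + 4). Hence a·b ≡ 18x^2 + 15x + 4 (mod f). (F_19[x]/(f) is a field with 19^3 = 6859 elements since f is irreducible of degree 3.)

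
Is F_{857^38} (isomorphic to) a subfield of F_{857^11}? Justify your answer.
No: F_{857^38} is not a subfield of F_{857^11}

F_{p^m} embeds in F_{p^n} iff m | n. Here 38 ∤ 11 (since 11 = 0·38 + 11 with remainder 11 ≠ 0), so F_{857^38} is not a subfield of F_{857^11}. Equivalently: if it were, the tower law would give 38 = [F_{857^38}:F_857] dividing [F_{857^11}:F_857] = 11, contradiction.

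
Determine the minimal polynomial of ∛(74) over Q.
m_α(x) = x^3 - 74

α satisfies α^3 = 74, so x^3 - 74 annihilates α. By the rational root test, a rational root p/q (in lowest terms) of x^3 - 74 would satisfy p^3 = 74 q^3, forcing q = 1 and p^3 = 74; but 74 is not a perfect cube, contradiction. A monic cubic over Q with no rational root is irreducible (any nontrivial factorization would include a linear factor). Hence x^3 - 74 is the minimal polynomial of α, and in particular [Q(α):Q] = 3.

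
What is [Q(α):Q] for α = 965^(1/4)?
[Q(α):Q] = 4

α is a root of x^4 - 965. By Eisenstein's criterion at the prime p = 5 (which divides the constant term 965 but p^2 = 25 does not, since 965 is squarefree), x^4 - 965 is irreducible over Q. Hence [Q(α):Q] = 4.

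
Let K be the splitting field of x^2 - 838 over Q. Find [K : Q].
[K : Q] = 2

f(x) = x^2 - 838 factors as (x - √838)(x + √838). The splitting field is K = Q(√838). Since 838 is squarefree and > 1, it is not a perfect square, so x^2 - 838 is irreducible over Q and [Q(√838) : Q] = 2. Hence [K : Q] = 2.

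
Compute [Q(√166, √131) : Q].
[Q(√166, √131) : Q] = 4

[Q(√166):Q] = 2 (min poly x^2 - 166, irreducible since 166 is squarefree > 1). For the top step, suppose √131 ∈ Q(√166), say √131 = c + d√166 with c, d ∈ Q. Squaring: 131 = c^2 + 166d^2 + 2cd√166. Since √166 ∉ Q this forces 2cd = 0. If d = 0 then √131 = c ∈ Q, contradicting 131 squarefree > 1. If c = 0 then 131 = 166d^2, so 166·131 = (166d)^2 is a perfect square in Q — but 166·131 = 21746 is not a perfect square (since 166 and 131 are distinct squarefree integers). Contradiction. Hence √131 ∉ Q(√166), so x^2 - 131 stays irreducible over Q(√166) and [Q(√166, √131) : Q(√166)] = 2. By the tower law, [Q(√166, √131) : Q] = 2 · 2 = 4.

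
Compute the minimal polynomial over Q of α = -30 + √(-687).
m_α(x) = x^2 + 60x + 1587

From α + 30 = √(-687), squaring gives (α + 30)^2 = -687, i.e. α^2 + 60α + 900 = -687, so α^2 + 60α + 1587 = 0. The discriminant of x^2 + 60x + 1587 is (60)^2 - 4·(1587) = 3600 - 6348 = -2748, and 4·(-687) is not a perfect square in Q since -687 is squarefree and ≠ 1. Hence x^2 + 60x + 1587 is irreducible over Q and is the minimal polynomial of α.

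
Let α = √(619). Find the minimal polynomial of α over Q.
m_α(x) = x^2 - 619

α satisfies α^2 - 619 = 0, so x^2 - 619 annihilates α. Since d = 619 is squarefree and ≠ 1, it is not a perfect square in Q, so x^2 - 619 has no rational root and is therefore irreducible over Q (a degree-2 polynomial over a field is irreducible iff it has no root). Hence m_α(x) = x^2 - 619.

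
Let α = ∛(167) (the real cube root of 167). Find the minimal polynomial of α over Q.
m_α(x) = x^3 - 167

α satisfies α^3 = 167, so x^3 - 167 annihilates α. By the rational root test, a rational root p/q (in lowest terms) of x^3 - 167 would satisfy p^3 = 167 q^3, forcing q = 1 and p^3 = 167; but 167 is not a perfect cube, contradiction. A monic cubic over Q with no rational root is irreducible (any nontrivial factorization would include a linear factor). Hence x^3 - 167 is the minimal polynomial of α, and in particular [Q(α):Q] = 3.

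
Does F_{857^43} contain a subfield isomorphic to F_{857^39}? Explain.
No: F_{857^39} is not a subfield of F_{857^43}

F_{p^m} embeds in F_{p^n} iff m | n. Here 39 ∤ 43 (since 43 = 1·39 + 4 with remainder 4 ≠ 0), so F_{857^39} is not a subfield of F_{857^43}. Equivalently: if it were, the tower law would give 39 = [F_{857^39}:F_857] dividing [F_{857^43}:F_857] = 43, contradiction.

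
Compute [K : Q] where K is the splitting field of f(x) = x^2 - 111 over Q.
[K : Q] = 2

f(x) = x^2 - 111 factors as (x - √111)(x + √111). The splitting field is K = Q(√111). Since 111 is squarefree and > 1, it is not a perfect square, so x^2 - 111 is irreducible over Q and [Q(√111) : Q] = 2. Hence [K : Q] = 2.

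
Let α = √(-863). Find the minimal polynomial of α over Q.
m_α(x) = x^2 + 863

α satisfies α^2 + 863 = 0, so x^2 + 863 annihilates α. Since d = -863 is squarefree and ≠ 1, it is not a perfect square in Q, so x^2 + 863 has no rational root and is therefore irreducible over Q (a degree-2 polynomial over a field is irreducible iff it has no root). Hence m_α(x) = x^2 + 863.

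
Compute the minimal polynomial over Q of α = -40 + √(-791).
m_α(x) = x^2 + 80x + 2391

From α + 40 = √(-791), squaring gives (α + 40)^2 = -791, i.e. α^2 + 80α + 1600 = -791, so α^2 + 80α + 2391 = 0. The discriminant of x^2 + 80x + 2391 is (80)^2 - 4·(2391) = 6400 - 9564 = -3164, and 4·(-791) is not a perfect square in Q since -791 is squarefree and ≠ 1. Hence x^2 + 80x + 2391 is irreducible over Q and is the minimal polynomial of α.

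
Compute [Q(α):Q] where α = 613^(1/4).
[Q(α):Q] = 4

α is a root of x^4 - 613. By Eisenstein's criterion at the prime p = 613 (which divides the constant term 613 but p^2 = 375769 does not, since 613 is squarefree), x^4 - 613 is irreducible over Q. Hence [Q(α):Q] = 4.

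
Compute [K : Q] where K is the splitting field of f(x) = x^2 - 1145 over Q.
[K : Q] = 2

f(x) = x^2 - 1145 factors as (x - √1145)(x + √1145). The splitting field is K = Q(√1145). Since 1145 is squarefree and > 1, it is not a perfect square, so x^2 - 1145 is irreducible over Q and [Q(√1145) : Q] = 2. Hence [K : Q] = 2.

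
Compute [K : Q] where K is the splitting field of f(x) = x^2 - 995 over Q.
[K : Q] = 2

f(x) = x^2 - 995 factors as (x - √995)(x + √995). The splitting field is K = Q(√995). Since 995 is squarefree and > 1, it is not a perfect square, so x^2 - 995 is irreducible over Q and [Q(√995) : Q] = 2. Hence [K : Q] = 2.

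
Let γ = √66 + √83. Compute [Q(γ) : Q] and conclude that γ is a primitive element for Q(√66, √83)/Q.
[Q(γ) : Q] = 4 (equivalently, Q(γ) = Q(√66, √83))

Obviously Q(γ) ⊆ Q(√66, √83), and [Q(√66, √83):Q] = 4 (since 66, 83 are distinct squarefree integers > 1 with 5478 not a perfect square). To show equality we compute the minimal polynomial of γ. From γ = √66 + √83: γ^2 = 66 + 2√(5478) + 83 = 149 + 2√(5478), so γ^2 - 149 = 2√(5478); squaring, (γ^2 - 149)^2 = 4·5478, i.e. γ^4 - 298γ^2 + 22201 - 21912 = 0, i.e. γ^4 - 298γ^2 + 289 = 0. So γ is a root of x^4 - 298x^2 + 289. This polynomial is irreducible over Q: it has no rational root (each ±√66 ± √83 is irrational), and any factorization into two quadratics over Q would force √(5478) ∈ Q (pairing opposite roots) or √66, √83 ∈ Q (other pairings), all impossible. Hence [Q(γ):Q] = 4 = [Q(√66, √83):Q], so Q(γ) = Q(√66, √83).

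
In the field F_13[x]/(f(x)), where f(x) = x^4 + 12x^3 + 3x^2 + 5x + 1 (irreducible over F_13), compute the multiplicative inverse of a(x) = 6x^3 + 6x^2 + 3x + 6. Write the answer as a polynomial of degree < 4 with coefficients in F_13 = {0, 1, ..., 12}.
a(x)^(-1) ≡ 6x^3 + 2x^2 + 12 (mod f(x))

Since f is irreducible over F_13, F_13[x]/(f) is a field and a(x) ≠ 0 has an inverse. Apply the extended Euclidean algorithm to f(x) and a(x) in F_13[x]: f(x) = (11x + 4)·a(x) + (11x^2 + 5x + 3);  a(x) = (10x + 9)·(11x^2 + 5x + 3) + (6x + 5);  (11x^2 + 5x + 3) = (4x + 4)·(6x + 5) + (9). The last nonzero remainder is the constant 9 = gcd(f, a) in F_13. Back-substituting through the division chain expresses 9 = s(x)·a(x) + t(x)·f(x) with s(x) ≡ 2x^3 + 5x^2 + 4 (mod f), so (2x^3 + 5x^2 + 4)·a(x) ≡ 9 (mod f). Multiplying by 9^(-1) ≡ 3 in F_13 gives a(x)^(-1) ≡ 3·(2x^3 + 5x^2 + 4) ≡ 6x^3 + 2x^2 + 12 (mod f). Check: (6x^3 + 6x^2 + 3x + 6)·(6x^3 + 2x^2 + 12) = 10x^6 + 9x^5 + 4x^4 + 10x^3 + 6x^2 + 10x + 7 ≡ 1 (mod x^4 + 12x^3 + 3x^2 + 5x + 1).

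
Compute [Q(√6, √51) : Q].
[Q(√6, √51) : Q] = 4

[Q(√6):Q] = 2 (min poly x^2 - 6, irreducible since 6 is squarefree > 1). For the top step, suppose √51 ∈ Q(√6), say √51 = c + d√6 with c, d ∈ Q. Squaring: 51 = c^2 + 6d^2 + 2cd√6. Since √6 ∉ Q this forces 2cd = 0. If d = 0 then √51 = c ∈ Q, contradicting 51 squarefree > 1. If c = 0 then 51 = 6d^2, so 6·51 = (6d)^2 is a perfect square in Q — but 6·51 = 306 is not a perfect square (since 6 and 51 are distinct squarefree integers). Contradiction. Hence √51 ∉ Q(√6), so x^2 - 51 stays irreducible over Q(√6) and [Q(√6, √51) : Q(√6)] = 2. By the tower law, [Q(√6, √51) : Q] = 2 · 2 = 4.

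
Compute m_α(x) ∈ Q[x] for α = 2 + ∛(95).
m_α(x) = x^3 - 6x^2 + 12x - 103

Set β = α - 2 = ∛(95), so β^3 = 95. Then (α - 2)^3 - 95 = 0, i.e. α is a root of g(x) = (x - 2)^3 - 95 = x^3 - 6x^2 + 12x - 103. Since g(x) = h(x - 2) where h(x) = x^3 - 95, and h is irreducible over Q (because 95 is not a perfect cube, so h has no rational root, and a monic cubic with no rational root is irreducible), g is also irreducible (irreducibility is preserved under the substitution x → x - 2). Hence m_α(x) = x^3 - 6x^2 + 12x - 103.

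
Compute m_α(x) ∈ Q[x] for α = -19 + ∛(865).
m_α(x) = x^3 + 57x^2 + 1083x + 5994

Set β = α + 19 = ∛(865), so β^3 = 865. Then (α + 19)^3 - 865 = 0, i.e. α is a root of g(x) = (x + 19)^3 - 865 = x^3 + 57x^2 + 1083x + 5994. Since g(x) = h(x + 19) where h(x) = x^3 - 865, and h is irreducible over Q (because 865 is not a perfect cube, so h has no rational root, and a monic cubic with no rational root is irreducible), g is also irreducible (irreducibility is preserved under the substitution x → x + 19). Hence m_α(x) = x^3 + 57x^2 + 1083x + 5994.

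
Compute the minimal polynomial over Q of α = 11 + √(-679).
m_α(x) = x^2 - 22x + 800

From α - 11 = √(-679), squaring gives (α - 11)^2 = -679, i.e. α^2 - 22α + 121 = -679, so α^2 - 22α + 800 = 0. The discriminant of x^2 - 22x + 800 is (-22)^2 - 4·(800) = 484 - 3200 = -2716, and 4·(-679) is not a perfect square in Q since -679 is squarefree and ≠ 1. Hence x^2 - 22x + 800 is irreducible over Q and is the minimal polynomial of α.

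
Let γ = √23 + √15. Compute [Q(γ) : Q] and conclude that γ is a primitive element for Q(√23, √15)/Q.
[Q(γ) : Q] = 4 (equivalently, Q(γ) = Q(√23, √15))

Obviously Q(γ) ⊆ Q(√23, √15), and [Q(√23, √15):Q] = 4 (since 23, 15 are distinct squarefree integers > 1 with 345 not a perfect square). To show equality we compute the minimal polynomial of γ. From γ = √23 + √15: γ^2 = 23 + 2√(345) + 15 = 38 + 2√(345), so γ^2 - 38 = 2√(345); squaring, (γ^2 - 38)^2 = 4·345, i.e. γ^4 - 76γ^2 + 1444 - 1380 = 0, i.e. γ^4 - 76γ^2 + 64 = 0. So γ is a root of x^4 - 76x^2 + 64. This polynomial is irreducible over Q: it has no rational root (each ±√23 ± √15 is irrational), and any factorization into two quadratics over Q would force √(345) ∈ Q (pairing opposite roots) or √23, √15 ∈ Q (other pairings), all impossible. Hence [Q(γ):Q] = 4 = [Q(√23, √15):Q], so Q(γ) = Q(√23, √15).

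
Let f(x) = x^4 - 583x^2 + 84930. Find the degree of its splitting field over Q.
[K : Q] = 4

Solving the quadratic in x^2: x^2 = (583 ± √(583^2 - 4·84930))/2 = (583 ± √169)/2 = (583 ± 13)/2, giving x^2 = 285 or x^2 = 298. So f(x) = (x^2 - 285)(x^2 - 298) and the roots of f are ±√285, ±√298. Hence the splitting field is K = Q(√285, √298). Since 285 and 298 are distinct squarefree integers > 1, their product 84930 is not a perfect square, so √298 ∉ Q(√285). By the tower law [K:Q] = [Q(√285,√298):Q(√285)] · [Q(√285):Q] = 2 · 2 = 4.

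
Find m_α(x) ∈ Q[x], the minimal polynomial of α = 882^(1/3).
m_α(x) = x^3 - 882

α satisfies α^3 = 882, so x^3 - 882 annihilates α. By the rational root test, a rational root p/q (in lowest terms) of x^3 - 882 would satisfy p^3 = 882 q^3, forcing q = 1 and p^3 = 882; but 882 is not a perfect cube, contradiction. A monic cubic over Q with no rational root is irreducible (any nontrivial factorization would include a linear factor). Hence x^3 - 882 is the minimal polynomial of α, and in particular [Q(α):Q] = 3.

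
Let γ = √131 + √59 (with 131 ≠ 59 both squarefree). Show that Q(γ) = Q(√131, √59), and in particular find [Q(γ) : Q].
[Q(γ) : Q] = 4 (equivalently, Q(γ) = Q(√131, √59))

Obviously Q(γ) ⊆ Q(√131, √59), and [Q(√131, √59):Q] = 4 (since 131, 59 are distinct squarefree integers > 1 with 7729 not a perfect square). To show equality we compute the minimal polynomial of γ. From γ = √131 + √59: γ^2 = 131 + 2√(7729) + 59 = 190 + 2√(7729), so γ^2 - 190 = 2√(7729); squaring, (γ^2 - 190)^2 = 4·7729, i.e. γ^4 - 380γ^2 + 36100 - 30916 = 0, i.e. γ^4 - 380γ^2 + 5184 = 0. So γ is a root of x^4 - 380x^2 + 5184. This polynomial is irreducible over Q: it has no rational root (each ±√131 ± √59 is irrational), and any factorization into two quadratics over Q would force √(7729) ∈ Q (pairing opposite roots) or √131, √59 ∈ Q (other pairings), all impossible. Hence [Q(γ):Q] = 4 = [Q(√131, √59):Q], so Q(γ) = Q(√131, √59).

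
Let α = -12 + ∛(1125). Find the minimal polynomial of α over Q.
m_α(x) = x^3 + 36x^2 + 432x + 603

Set β = α + 12 = ∛(1125), so β^3 = 1125. Then (α + 12)^3 - 1125 = 0, i.e. α is a root of g(x) = (x + 12)^3 - 1125 = x^3 + 36x^2 + 432x + 603. Since g(x) = h(x + 12) where h(x) = x^3 - 1125, and h is irreducible over Q (because 1125 is not a perfect cube, so h has no rational root, and a monic cubic with no rational root is irreducible), g is also irreducible (irreducibility is preserved under the substitution x → x + 12). Hence m_α(x) = x^3 + 36x^2 + 432x + 603.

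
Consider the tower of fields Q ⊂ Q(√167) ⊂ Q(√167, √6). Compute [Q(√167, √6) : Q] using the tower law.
[Q(√167, √6) : Q] = 4

[Q(√167):Q] = 2 (min poly x^2 - 167, irreducible since 167 is squarefree > 1). For the top step, suppose √6 ∈ Q(√167), say √6 = c + d√167 with c, d ∈ Q. Squaring: 6 = c^2 + 167d^2 + 2cd√167. Since √167 ∉ Q this forces 2cd = 0. If d = 0 then √6 = c ∈ Q, contradicting 6 squarefree > 1. If c = 0 then 6 = 167d^2, so 167·6 = (167d)^2 is a perfect square in Q — but 167·6 = 1002 is not a perfect square (since 167 and 6 are distinct squarefree integers). Contradiction. Hence √6 ∉ Q(√167), so x^2 - 6 stays irreducible over Q(√167) and [Q(√167, √6) : Q(√167)] = 2. By the tower law, [Q(√167, √6) : Q] = 2 · 2 = 4.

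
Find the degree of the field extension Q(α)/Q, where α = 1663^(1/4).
[Q(α):Q] = 4

α is a root of x^4 - 1663. By Eisenstein's criterion at the prime p = 1663 (which divides the constant term 1663 but p^2 = 2765569 does not, since 1663 is squarefree), x^4 - 1663 is irreducible over Q. Hence [Q(α):Q] = 4.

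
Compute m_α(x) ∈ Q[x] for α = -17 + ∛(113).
m_α(x) = x^3 + 51x^2 + 867x + 4800

Set β = α + 17 = ∛(113), so β^3 = 113. Then (α + 17)^3 - 113 = 0, i.e. α is a root of g(x) = (x + 17)^3 - 113 = x^3 + 51x^2 + 867x + 4800. Since g(x) = h(x + 17) where h(x) = x^3 - 113, and h is irreducible over Q (because 113 is not a perfect cube, so h has no rational root, and a monic cubic with no rational root is irreducible), g is also irreducible (irreducibility is preserved under the substitution x → x + 17). Hence m_α(x) = x^3 + 51x^2 + 867x + 4800.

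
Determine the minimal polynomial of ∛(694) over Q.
m_α(x) = x^3 - 694

α satisfies α^3 = 694, so x^3 - 694 annihilates α. By the rational root test, a rational root p/q (in lowest terms) of x^3 - 694 would satisfy p^3 = 694 q^3, forcing q = 1 and p^3 = 694; but 694 is not a perfect cube, contradiction. A monic cubic over Q with no rational root is irreducible (any nontrivial factorization would include a linear factor). Hence x^3 - 694 is the minimal polynomial of α, and in particular [Q(α):Q] = 3.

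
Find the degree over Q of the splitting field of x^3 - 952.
[K : Q] = 6

The roots of x^3 - 952 are ∛952, ω∛952, ω^2∛952 where ω = e^(2πi/3) is a primitive cube root of unity, so K = Q(∛952, ω). Now [Q(∛952):Q] = 3 (since 952 is not a perfect cube, x^3 - 952 is irreducible) and [Q(ω):Q] = 2. Both 2 and 3 divide [K:Q], and [K:Q] ≤ 3·2 = 6, so [K:Q] = 6. (Equivalently: Q(∛952) ⊂ R but ω ∉ R, so [K : Q(∛952)] = 2.)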